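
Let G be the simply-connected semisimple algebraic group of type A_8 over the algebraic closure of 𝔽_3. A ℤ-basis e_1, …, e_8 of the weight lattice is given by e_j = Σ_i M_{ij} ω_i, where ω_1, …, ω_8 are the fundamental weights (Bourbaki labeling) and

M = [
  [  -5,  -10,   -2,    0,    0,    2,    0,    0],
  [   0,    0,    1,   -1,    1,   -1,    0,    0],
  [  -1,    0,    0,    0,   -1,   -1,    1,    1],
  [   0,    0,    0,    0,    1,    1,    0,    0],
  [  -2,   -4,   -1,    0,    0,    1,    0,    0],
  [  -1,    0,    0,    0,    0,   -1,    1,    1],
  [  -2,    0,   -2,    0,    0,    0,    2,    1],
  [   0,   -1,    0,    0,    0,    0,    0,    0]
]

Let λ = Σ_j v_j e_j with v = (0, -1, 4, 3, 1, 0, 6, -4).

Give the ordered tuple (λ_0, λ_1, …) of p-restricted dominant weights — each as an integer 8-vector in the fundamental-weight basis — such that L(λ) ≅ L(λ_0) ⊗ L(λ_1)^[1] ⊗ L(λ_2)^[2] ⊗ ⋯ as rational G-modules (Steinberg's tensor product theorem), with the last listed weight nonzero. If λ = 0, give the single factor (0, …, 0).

((2, 2, 1, 1, 0, 2, 0, 1),)

Compute c_i = Σ_j M_{ij} v_j with v = (0, -1, 4, 3, 1, 0, 6, -4):
  c_1 = -5*0 + -10*-1 + -2*4 + 0*3 + 0*1 + 2*0 + 0*6 + 0*-4 = 2
  c_2 = 0*0 + 0*-1 + 1*4 + -1*3 + 1*1 + -1*0 + 0*6 + 0*-4 = 2
  c_3 = -1*0 + 0*-1 + 0*4 + 0*3 + -1*1 + -1*0 + 1*6 + 1*-4 = 1
  c_4 = 0*0 + 0*-1 + 0*4 + 0*3 + 1*1 + 1*0 + 0*6 + 0*-4 = 1
  c_5 = -2*0 + -4*-1 + -1*4 + 0*3 + 0*1 + 1*0 + 0*6 + 0*-4 = 0
  c_6 = -1*0 + 0*-1 + 0*4 + 0*3 + 0*1 + -1*0 + 1*6 + 1*-4 = 2
  c_7 = -2*0 + 0*-1 + -2*4 + 0*3 + 0*1 + 0*0 + 2*6 + 1*-4 = 0
  c_8 = 0*0 + -1*-1 + 0*4 + 0*3 + 0*1 + 0*0 + 0*6 + 0*-4 = 1
Expand coordinatewise in base 3:
  c_1 = 2 = 2·3^0
  c_2 = 2 = 2·3^0
  c_3 = 1 = 1·3^0
  c_4 = 1 = 1·3^0
  c_5 = 0
  c_6 = 2 = 2·3^0
  c_7 = 0
  c_8 = 1 = 1·3^0
p-restricted factor λ_0 = (2, 2, 1, 1, 0, 2, 0, 1)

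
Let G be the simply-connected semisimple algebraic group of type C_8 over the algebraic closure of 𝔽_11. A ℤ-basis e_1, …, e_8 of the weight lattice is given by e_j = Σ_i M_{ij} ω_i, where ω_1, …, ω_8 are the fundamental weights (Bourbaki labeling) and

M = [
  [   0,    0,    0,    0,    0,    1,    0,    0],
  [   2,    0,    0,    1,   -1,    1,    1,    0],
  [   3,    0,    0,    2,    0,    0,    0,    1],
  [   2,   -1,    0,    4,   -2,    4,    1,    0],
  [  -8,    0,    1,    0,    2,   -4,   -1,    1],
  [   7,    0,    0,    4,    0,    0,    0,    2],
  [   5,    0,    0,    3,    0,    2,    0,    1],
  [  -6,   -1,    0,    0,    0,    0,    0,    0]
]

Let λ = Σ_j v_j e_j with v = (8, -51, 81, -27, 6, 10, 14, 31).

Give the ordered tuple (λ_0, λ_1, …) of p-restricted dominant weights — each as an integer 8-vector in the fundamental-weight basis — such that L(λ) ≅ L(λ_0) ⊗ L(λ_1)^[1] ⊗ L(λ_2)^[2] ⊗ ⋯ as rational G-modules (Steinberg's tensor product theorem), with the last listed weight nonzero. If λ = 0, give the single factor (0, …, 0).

((10, 7, 1, 1, 6, 10, 10, 3),)

ω-coordinates c = M·v, v = (8, -51, 81, -27, 6, 10, 14, 31):
  c_1 = 0*8 + 0*-51 + 0*81 + 0*-27 + 0*6 + 1*10 + 0*14 + 0*31 = 10
  c_2 = 2*8 + 0*-51 + 0*81 + 1*-27 + -1*6 + 1*10 + 1*14 + 0*31 = 7
  c_3 = 3*8 + 0*-51 + 0*81 + 2*-27 + 0*6 + 0*10 + 0*14 + 1*31 = 1
  c_4 = 2*8 + -1*-51 + 0*81 + 4*-27 + -2*6 + 4*10 + 1*14 + 0*31 = 1
  c_5 = -8*8 + 0*-51 + 1*81 + 0*-27 + 2*6 + -4*10 + -1*14 + 1*31 = 6
  c_6 = 7*8 + 0*-51 + 0*81 + 4*-27 + 0*6 + 0*10 + 0*14 + 2*31 = 10
  c_7 = 5*8 + 0*-51 + 0*81 + 3*-27 + 0*6 + 2*10 + 0*14 + 1*31 = 10
  c_8 = -6*8 + -1*-51 + 0*81 + 0*-27 + 0*6 + 0*10 + 0*14 + 0*31 = 3
Expand coordinatewise in base 11:
  c_1 = 10 = 10·11^0
  c_2 = 7 = 7·11^0
  c_3 = 1 = 1·11^0
  c_4 = 1 = 1·11^0
  c_5 = 6 = 6·11^0
  c_6 = 10 = 10·11^0
  c_7 = 10 = 10·11^0
  c_8 = 3 = 3·11^0
p-restricted factor λ_0 = (10, 7, 1, 1, 6, 10, 10, 3)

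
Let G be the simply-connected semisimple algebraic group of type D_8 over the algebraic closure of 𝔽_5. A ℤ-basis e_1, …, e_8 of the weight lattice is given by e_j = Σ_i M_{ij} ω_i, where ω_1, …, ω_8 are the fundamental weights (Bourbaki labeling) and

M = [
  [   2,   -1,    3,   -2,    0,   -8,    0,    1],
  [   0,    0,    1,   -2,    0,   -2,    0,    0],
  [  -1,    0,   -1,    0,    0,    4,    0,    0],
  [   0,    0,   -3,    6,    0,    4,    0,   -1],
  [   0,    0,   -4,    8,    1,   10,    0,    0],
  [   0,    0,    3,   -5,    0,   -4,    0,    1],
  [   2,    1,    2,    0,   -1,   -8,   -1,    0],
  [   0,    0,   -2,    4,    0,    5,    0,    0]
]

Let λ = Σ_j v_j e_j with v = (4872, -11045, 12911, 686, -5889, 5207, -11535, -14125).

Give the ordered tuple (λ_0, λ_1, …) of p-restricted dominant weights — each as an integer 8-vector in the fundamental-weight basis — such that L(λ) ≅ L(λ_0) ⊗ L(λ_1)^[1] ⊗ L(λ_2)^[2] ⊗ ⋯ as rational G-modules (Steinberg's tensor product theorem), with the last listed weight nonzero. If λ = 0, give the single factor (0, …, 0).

((4, 0, 0, 1, 0, 0, 4, 2), (3, 0, 4, 2, 0, 0, 2, 1), (4, 0, 1, 3, 1, 4, 1, 3), (3, 4, 4, 2, 0, 2, 2, 3), (3, 1, 4, 0, 0, 0, 0, 4))

In the fundamental-weight basis, λ has coordinates c = M·v (v = (4872, -11045, 12911, 686, -5889, 5207, -11535, -14125)):
  c_1 = 2*4872 + -1*-11045 + 3*12911 + -2*686 + 0*-5889 + -8*5207 + 0*-11535 + 1*-14125 = 2369
  c_2 = 0*4872 + 0*-11045 + 1*12911 + -2*686 + 0*-5889 + -2*5207 + 0*-11535 + 0*-14125 = 1125
  c_3 = -1*4872 + 0*-11045 + -1*12911 + 0*686 + 0*-5889 + 4*5207 + 0*-11535 + 0*-14125 = 3045
  c_4 = 0*4872 + 0*-11045 + -3*12911 + 6*686 + 0*-5889 + 4*5207 + 0*-11535 + -1*-14125 = 336
  c_5 = 0*4872 + 0*-11045 + -4*12911 + 8*686 + 1*-5889 + 10*5207 + 0*-11535 + 0*-14125 = 25
  c_6 = 0*4872 + 0*-11045 + 3*12911 + -5*686 + 0*-5889 + -4*5207 + 0*-11535 + 1*-14125 = 350
  c_7 = 2*4872 + 1*-11045 + 2*12911 + 0*686 + -1*-5889 + -8*5207 + -1*-11535 + 0*-14125 = 289
  c_8 = 0*4872 + 0*-11045 + -2*12911 + 4*686 + 0*-5889 + 5*5207 + 0*-11535 + 0*-14125 = 2957
Expand coordinatewise in base 5:
  c_1 = 2369 = 4·5^0 + 3·5^1 + 4·5^2 + 3·5^3 + 3·5^4
  c_2 = 1125 = 0·5^0 + 0·5^1 + 0·5^2 + 4·5^3 + 1·5^4
  c_3 = 3045 = 0·5^0 + 4·5^1 + 1·5^2 + 4·5^3 + 4·5^4
  c_4 = 336 = 1·5^0 + 2·5^1 + 3·5^2 + 2·5^3
  c_5 = 25 = 0·5^0 + 0·5^1 + 1·5^2
  c_6 = 350 = 0·5^0 + 0·5^1 + 4·5^2 + 2·5^3
  c_7 = 289 = 4·5^0 + 2·5^1 + 1·5^2 + 2·5^3
  c_8 = 2957 = 2·5^0 + 1·5^1 + 3·5^2 + 3·5^3 + 4·5^4
p-restricted factor λ_0 = (4, 0, 0, 1, 0, 0, 4, 2)
p-restricted factor λ_1 = (3, 0, 4, 2, 0, 0, 2, 1)
p-restricted factor λ_2 = (4, 0, 1, 3, 1, 4, 1, 3)
p-restricted factor λ_3 = (3, 4, 4, 2, 0, 2, 2, 3)
p-restricted factor λ_4 = (3, 1, 4, 0, 0, 0, 0, 4)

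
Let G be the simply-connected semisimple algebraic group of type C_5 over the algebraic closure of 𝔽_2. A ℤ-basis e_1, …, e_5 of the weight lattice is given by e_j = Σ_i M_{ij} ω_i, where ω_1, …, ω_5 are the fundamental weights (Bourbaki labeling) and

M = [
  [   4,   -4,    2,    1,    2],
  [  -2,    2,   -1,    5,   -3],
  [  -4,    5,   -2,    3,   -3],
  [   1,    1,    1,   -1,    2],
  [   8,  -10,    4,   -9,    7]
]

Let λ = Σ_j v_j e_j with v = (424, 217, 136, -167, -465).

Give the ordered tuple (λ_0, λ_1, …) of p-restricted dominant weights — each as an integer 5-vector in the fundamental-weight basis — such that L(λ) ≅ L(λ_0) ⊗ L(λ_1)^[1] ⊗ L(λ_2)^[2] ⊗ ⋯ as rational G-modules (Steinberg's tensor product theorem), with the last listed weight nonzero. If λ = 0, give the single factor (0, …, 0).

Compute c_i = Σ_j M_{ij} v_j with v = (424, 217, 136, -167, -465):
  c_1 = (4)·(424) + (-4)·(217) + (2)·(136) + (1)·(-167) + (2)·(-465) = 3
  c_2 = (-2)·(424) + (2)·(217) + (-1)·(136) + (5)·(-167) + (-3)·(-465) = 10
  c_3 = (-4)·(424) + (5)·(217) + (-2)·(136) + (3)·(-167) + (-3)·(-465) = 11
  c_4 = (1)·(424) + (1)·(217) + (1)·(136) + (-1)·(-167) + (2)·(-465) = 14
  c_5 = (8)·(424) + (-10)·(217) + (4)·(136) + (-9)·(-167) + (7)·(-465) = 14
Base-2 expansion of each c_i:
  c_1 = 3 = 1·2^0 + 1·2^1
  c_2 = 10 = 0·2^0 + 1·2^1 + 0·2^2 + 1·2^3
  c_3 = 11 = 1·2^0 + 1·2^1 + 0·2^2 + 1·2^3
  c_4 = 14 = 0·2^0 + 1·2^1 + 1·2^2 + 1·2^3
  c_5 = 14 = 0·2^0 + 1·2^1 + 1·2^2 + 1·2^3
p-restricted factor λ_0 = (1, 0, 1, 0, 0)
p-restricted factor λ_1 = (1, 1, 1, 1, 1)
p-restricted factor λ_2 = (0, 0, 0, 1, 1)
p-restricted factor λ_3 = (0, 1, 1, 1, 1)

((1, 0, 1, 0, 0), (1, 1, 1, 1, 1), (0, 0, 0, 1, 1), (0, 1, 1, 1, 1))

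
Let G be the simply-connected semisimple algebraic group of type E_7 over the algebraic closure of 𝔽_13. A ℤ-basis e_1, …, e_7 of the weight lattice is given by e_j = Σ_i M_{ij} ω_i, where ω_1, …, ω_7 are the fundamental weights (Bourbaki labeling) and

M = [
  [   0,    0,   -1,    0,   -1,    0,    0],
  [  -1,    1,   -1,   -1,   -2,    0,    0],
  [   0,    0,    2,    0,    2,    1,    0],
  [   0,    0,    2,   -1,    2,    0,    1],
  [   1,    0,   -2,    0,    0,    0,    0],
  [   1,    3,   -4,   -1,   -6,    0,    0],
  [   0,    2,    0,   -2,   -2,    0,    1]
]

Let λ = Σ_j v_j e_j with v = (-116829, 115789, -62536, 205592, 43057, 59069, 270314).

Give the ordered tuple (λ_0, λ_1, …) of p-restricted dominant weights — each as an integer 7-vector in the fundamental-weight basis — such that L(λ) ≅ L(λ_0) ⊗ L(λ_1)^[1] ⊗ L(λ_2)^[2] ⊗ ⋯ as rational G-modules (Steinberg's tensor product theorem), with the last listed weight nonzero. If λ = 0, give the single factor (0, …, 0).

Compute c_i = Σ_j M_{ij} v_j with v = (-116829, 115789, -62536, 205592, 43057, 59069, 270314):
  c_1 = 0*-116829 + 0*115789 + -1*-62536 + 0*205592 + -1*43057 + 0*59069 + 0*270314 = 19479
  c_2 = -1*-116829 + 1*115789 + -1*-62536 + -1*205592 + -2*43057 + 0*59069 + 0*270314 = 3448
  c_3 = 0*-116829 + 0*115789 + 2*-62536 + 0*205592 + 2*43057 + 1*59069 + 0*270314 = 20111
  c_4 = 0*-116829 + 0*115789 + 2*-62536 + -1*205592 + 2*43057 + 0*59069 + 1*270314 = 25764
  c_5 = 1*-116829 + 0*115789 + -2*-62536 + 0*205592 + 0*43057 + 0*59069 + 0*270314 = 8243
  c_6 = 1*-116829 + 3*115789 + -4*-62536 + -1*205592 + -6*43057 + 0*59069 + 0*270314 = 16748
  c_7 = 0*-116829 + 2*115789 + 0*-62536 + -2*205592 + -2*43057 + 0*59069 + 1*270314 = 4594
Base-13 expansion of each c_i:
  c_1 = 19479 = 5·13^0 + 3·13^1 + 11·13^2 + 8·13^3
  c_2 = 3448 = 3·13^0 + 5·13^1 + 7·13^2 + 1·13^3
  c_3 = 20111 = 0·13^0 + 0·13^1 + 2·13^2 + 9·13^3
  c_4 = 25764 = 11·13^0 + 5·13^1 + 9·13^2 + 11·13^3
  c_5 = 8243 = 1·13^0 + 10·13^1 + 9·13^2 + 3·13^3
  c_6 = 16748 = 4·13^0 + 1·13^1 + 8·13^2 + 7·13^3
  c_7 = 4594 = 5·13^0 + 2·13^1 + 1·13^2 + 2·13^3
Factor λ_0 = (5, 3, 0, 11, 1, 4, 5)
Factor λ_1 = (3, 5, 0, 5, 10, 1, 2)
Factor λ_2 = (11, 7, 2, 9, 9, 8, 1)
Factor λ_3 = (8, 1, 9, 11, 3, 7, 2)

((5, 3, 0, 11, 1, 4, 5), (3, 5, 0, 5, 10, 1, 2), (11, 7, 2, 9, 9, 8, 1), (8, 1, 9, 11, 3, 7, 2))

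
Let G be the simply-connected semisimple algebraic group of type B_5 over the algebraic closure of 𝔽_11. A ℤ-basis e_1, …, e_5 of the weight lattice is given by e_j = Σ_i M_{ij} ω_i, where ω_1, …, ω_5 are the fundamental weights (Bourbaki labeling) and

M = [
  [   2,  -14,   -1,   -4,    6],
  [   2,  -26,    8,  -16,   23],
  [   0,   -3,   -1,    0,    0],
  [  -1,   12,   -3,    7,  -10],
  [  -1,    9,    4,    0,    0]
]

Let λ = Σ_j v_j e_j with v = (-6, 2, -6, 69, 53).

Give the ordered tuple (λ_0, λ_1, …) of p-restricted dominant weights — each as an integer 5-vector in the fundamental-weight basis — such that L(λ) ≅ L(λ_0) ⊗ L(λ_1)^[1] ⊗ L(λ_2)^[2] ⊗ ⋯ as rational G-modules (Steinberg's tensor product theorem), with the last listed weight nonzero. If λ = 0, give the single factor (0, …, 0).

In the fundamental-weight basis, λ has coordinates c = M·v (v = (-6, 2, -6, 69, 53)):
  c_1 = 2*-6 + -14*2 + -1*-6 + -4*69 + 6*53 = 8
  c_2 = 2*-6 + -26*2 + 8*-6 + -16*69 + 23*53 = 3
  c_3 = 0*-6 + -3*2 + -1*-6 + 0*69 + 0*53 = 0
  c_4 = -1*-6 + 12*2 + -3*-6 + 7*69 + -10*53 = 1
  c_5 = -1*-6 + 9*2 + 4*-6 + 0*69 + 0*53 = 0
Writing each c_i in base p = 11:
  c_1 = 8 = 8·11^0
  c_2 = 3 = 3·11^0
  c_3 = 0
  c_4 = 1 = 1·11^0
  c_5 = 0
Factor λ_0 = (8, 3, 0, 1, 0)

((8, 3, 0, 1, 0),)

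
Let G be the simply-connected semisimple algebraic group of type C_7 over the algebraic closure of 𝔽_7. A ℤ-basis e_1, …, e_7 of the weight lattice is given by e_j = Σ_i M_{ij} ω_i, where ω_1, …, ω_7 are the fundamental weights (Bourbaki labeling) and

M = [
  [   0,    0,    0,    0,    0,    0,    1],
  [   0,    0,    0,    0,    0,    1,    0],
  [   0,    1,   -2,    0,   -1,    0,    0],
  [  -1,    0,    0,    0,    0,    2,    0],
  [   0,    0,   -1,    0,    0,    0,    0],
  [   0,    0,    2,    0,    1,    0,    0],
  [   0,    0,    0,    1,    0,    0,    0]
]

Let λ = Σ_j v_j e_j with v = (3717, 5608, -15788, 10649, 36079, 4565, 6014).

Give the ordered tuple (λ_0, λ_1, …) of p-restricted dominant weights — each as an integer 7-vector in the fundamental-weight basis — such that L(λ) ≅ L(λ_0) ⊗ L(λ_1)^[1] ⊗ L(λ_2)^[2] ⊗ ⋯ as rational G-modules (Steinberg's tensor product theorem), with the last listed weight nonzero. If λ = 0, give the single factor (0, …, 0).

In the fundamental-weight basis, λ has coordinates c = M·v (v = (3717, 5608, -15788, 10649, 36079, 4565, 6014)):
  c_1 = (0)·(3717) + (0)·(5608) + (0)·(-15788) + (0)·(10649) + (0)·(36079) + (0)·(4565) + (1)·(6014) = 6014
  c_2 = (0)·(3717) + (0)·(5608) + (0)·(-15788) + (0)·(10649) + (0)·(36079) + (1)·(4565) + (0)·(6014) = 4565
  c_3 = (0)·(3717) + (1)·(5608) + (-2)·(-15788) + (0)·(10649) + (-1)·(36079) + (0)·(4565) + (0)·(6014) = 1105
  c_4 = (-1)·(3717) + (0)·(5608) + (0)·(-15788) + (0)·(10649) + (0)·(36079) + (2)·(4565) + (0)·(6014) = 5413
  c_5 = (0)·(3717) + (0)·(5608) + (-1)·(-15788) + (0)·(10649) + (0)·(36079) + (0)·(4565) + (0)·(6014) = 15788
  c_6 = (0)·(3717) + (0)·(5608) + (2)·(-15788) + (0)·(10649) + (1)·(36079) + (0)·(4565) + (0)·(6014) = 4503
  c_7 = (0)·(3717) + (0)·(5608) + (0)·(-15788) + (1)·(10649) + (0)·(36079) + (0)·(4565) + (0)·(6014) = 10649
Base-7 expansion of each c_i:
  c_1 = 6014 = 1·7^0 + 5·7^1 + 3·7^2 + 3·7^3 + 2·7^4
  c_2 = 4565 = 1·7^0 + 1·7^1 + 2·7^2 + 6·7^3 + 1·7^4
  c_3 = 1105 = 6·7^0 + 3·7^1 + 1·7^2 + 3·7^3
  c_4 = 5413 = 2·7^0 + 3·7^1 + 5·7^2 + 1·7^3 + 2·7^4
  c_5 = 15788 = 3·7^0 + 1·7^1 + 0·7^2 + 4·7^3 + 6·7^4
  c_6 = 4503 = 2·7^0 + 6·7^1 + 0·7^2 + 6·7^3 + 1·7^4
  c_7 = 10649 = 2·7^0 + 2·7^1 + 0·7^2 + 3·7^3 + 4·7^4
Factor λ_0 = (1, 1, 6, 2, 3, 2, 2)
Factor λ_1 = (5, 1, 3, 3, 1, 6, 2)
Factor λ_2 = (3, 2, 1, 5, 0, 0, 0)
Factor λ_3 = (3, 6, 3, 1, 4, 6, 3)
Factor λ_4 = (2, 1, 0, 2, 6, 1, 4)

((1, 1, 6, 2, 3, 2, 2), (5, 1, 3, 3, 1, 6, 2), (3, 2, 1, 5, 0, 0, 0), (3, 6, 3, 1, 4, 6, 3), (2, 1, 0, 2, 6, 1, 4))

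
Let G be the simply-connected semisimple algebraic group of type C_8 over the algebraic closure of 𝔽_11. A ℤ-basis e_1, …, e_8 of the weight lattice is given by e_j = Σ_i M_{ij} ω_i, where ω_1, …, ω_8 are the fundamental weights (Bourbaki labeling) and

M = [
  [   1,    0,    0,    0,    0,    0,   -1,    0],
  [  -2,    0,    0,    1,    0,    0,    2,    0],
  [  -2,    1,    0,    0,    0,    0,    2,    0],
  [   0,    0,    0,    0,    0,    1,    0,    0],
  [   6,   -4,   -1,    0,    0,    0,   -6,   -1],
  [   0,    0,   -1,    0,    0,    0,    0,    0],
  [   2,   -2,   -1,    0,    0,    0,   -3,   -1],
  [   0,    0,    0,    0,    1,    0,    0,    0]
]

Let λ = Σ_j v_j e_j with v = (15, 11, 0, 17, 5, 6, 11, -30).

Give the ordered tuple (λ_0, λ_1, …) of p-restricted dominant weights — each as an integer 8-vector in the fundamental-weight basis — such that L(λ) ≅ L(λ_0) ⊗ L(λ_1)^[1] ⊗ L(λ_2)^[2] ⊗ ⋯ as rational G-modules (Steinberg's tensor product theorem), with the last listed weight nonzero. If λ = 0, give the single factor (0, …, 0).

((4, 9, 3, 6, 10, 0, 5, 5),)

Compute c_i = Σ_j M_{ij} v_j with v = (15, 11, 0, 17, 5, 6, 11, -30):
  c_1 = (1)·(15) + (0)·(11) + (0)·(0) + (0)·(17) + (0)·(5) + (0)·(6) + (-1)·(11) + (0)·(-30) = 4
  c_2 = (-2)·(15) + (0)·(11) + (0)·(0) + (1)·(17) + (0)·(5) + (0)·(6) + (2)·(11) + (0)·(-30) = 9
  c_3 = (-2)·(15) + (1)·(11) + (0)·(0) + (0)·(17) + (0)·(5) + (0)·(6) + (2)·(11) + (0)·(-30) = 3
  c_4 = (0)·(15) + (0)·(11) + (0)·(0) + (0)·(17) + (0)·(5) + (1)·(6) + (0)·(11) + (0)·(-30) = 6
  c_5 = (6)·(15) + (-4)·(11) + (-1)·(0) + (0)·(17) + (0)·(5) + (0)·(6) + (-6)·(11) + (-1)·(-30) = 10
  c_6 = (0)·(15) + (0)·(11) + (-1)·(0) + (0)·(17) + (0)·(5) + (0)·(6) + (0)·(11) + (0)·(-30) = 0
  c_7 = (2)·(15) + (-2)·(11) + (-1)·(0) + (0)·(17) + (0)·(5) + (0)·(6) + (-3)·(11) + (-1)·(-30) = 5
  c_8 = (0)·(15) + (0)·(11) + (0)·(0) + (0)·(17) + (1)·(5) + (0)·(6) + (0)·(11) + (0)·(-30) = 5
Expand coordinatewise in base 11:
  c_1 = 4 = 4·11^0
  c_2 = 9 = 9·11^0
  c_3 = 3 = 3·11^0
  c_4 = 6 = 6·11^0
  c_5 = 10 = 10·11^0
  c_6 = 0
  c_7 = 5 = 5·11^0
  c_8 = 5 = 5·11^0
p-restricted factor λ_0 = (4, 9, 3, 6, 10, 0, 5, 5)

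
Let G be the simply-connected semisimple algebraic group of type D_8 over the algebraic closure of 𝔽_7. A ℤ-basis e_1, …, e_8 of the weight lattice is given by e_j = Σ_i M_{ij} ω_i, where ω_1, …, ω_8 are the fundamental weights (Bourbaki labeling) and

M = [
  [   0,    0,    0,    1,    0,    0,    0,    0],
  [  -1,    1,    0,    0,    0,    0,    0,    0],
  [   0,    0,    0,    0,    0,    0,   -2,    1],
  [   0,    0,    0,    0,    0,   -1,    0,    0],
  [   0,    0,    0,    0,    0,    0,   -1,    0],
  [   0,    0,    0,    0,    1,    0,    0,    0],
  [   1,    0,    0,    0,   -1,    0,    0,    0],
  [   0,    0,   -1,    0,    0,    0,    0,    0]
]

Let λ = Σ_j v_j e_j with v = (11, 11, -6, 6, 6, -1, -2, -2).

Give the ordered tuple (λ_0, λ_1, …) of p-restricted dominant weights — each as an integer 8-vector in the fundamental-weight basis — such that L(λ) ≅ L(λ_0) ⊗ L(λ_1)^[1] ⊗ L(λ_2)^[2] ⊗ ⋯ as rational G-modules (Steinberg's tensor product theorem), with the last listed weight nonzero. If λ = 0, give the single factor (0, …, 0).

Converting to the ω-basis (c_i = row i of M dotted with v = (11, 11, -6, 6, 6, -1, -2, -2)):
  c_1 = 0·11 + 0·11 + (0)·(-6) + 1·6 + 0·6 + (0)·(-1) + (0)·(-2) + (0)·(-2) = 6
  c_2 = (-1)·(11) + 1·11 + (0)·(-6) + 0·6 + 0·6 + (0)·(-1) + (0)·(-2) + (0)·(-2) = 0
  c_3 = 0·11 + 0·11 + (0)·(-6) + 0·6 + 0·6 + (0)·(-1) + (-2)·(-2) + (1)·(-2) = 2
  c_4 = 0·11 + 0·11 + (0)·(-6) + 0·6 + 0·6 + (-1)·(-1) + (0)·(-2) + (0)·(-2) = 1
  c_5 = 0·11 + 0·11 + (0)·(-6) + 0·6 + 0·6 + (0)·(-1) + (-1)·(-2) + (0)·(-2) = 2
  c_6 = 0·11 + 0·11 + (0)·(-6) + 0·6 + 1·6 + (0)·(-1) + (0)·(-2) + (0)·(-2) = 6
  c_7 = 1·11 + 0·11 + (0)·(-6) + 0·6 + (-1)·(6) + (0)·(-1) + (0)·(-2) + (0)·(-2) = 5
  c_8 = 0·11 + 0·11 + (-1)·(-6) + 0·6 + 0·6 + (0)·(-1) + (0)·(-2) + (0)·(-2) = 6
Writing each c_i in base p = 7:
  c_1 = 6 = 6·7^0
  c_2 = 0
  c_3 = 2 = 2·7^0
  c_4 = 1 = 1·7^0
  c_5 = 2 = 2·7^0
  c_6 = 6 = 6·7^0
  c_7 = 5 = 5·7^0
  c_8 = 6 = 6·7^0
p-restricted factor λ_0 = (6, 0, 2, 1, 2, 6, 5, 6)

((6, 0, 2, 1, 2, 6, 5, 6),)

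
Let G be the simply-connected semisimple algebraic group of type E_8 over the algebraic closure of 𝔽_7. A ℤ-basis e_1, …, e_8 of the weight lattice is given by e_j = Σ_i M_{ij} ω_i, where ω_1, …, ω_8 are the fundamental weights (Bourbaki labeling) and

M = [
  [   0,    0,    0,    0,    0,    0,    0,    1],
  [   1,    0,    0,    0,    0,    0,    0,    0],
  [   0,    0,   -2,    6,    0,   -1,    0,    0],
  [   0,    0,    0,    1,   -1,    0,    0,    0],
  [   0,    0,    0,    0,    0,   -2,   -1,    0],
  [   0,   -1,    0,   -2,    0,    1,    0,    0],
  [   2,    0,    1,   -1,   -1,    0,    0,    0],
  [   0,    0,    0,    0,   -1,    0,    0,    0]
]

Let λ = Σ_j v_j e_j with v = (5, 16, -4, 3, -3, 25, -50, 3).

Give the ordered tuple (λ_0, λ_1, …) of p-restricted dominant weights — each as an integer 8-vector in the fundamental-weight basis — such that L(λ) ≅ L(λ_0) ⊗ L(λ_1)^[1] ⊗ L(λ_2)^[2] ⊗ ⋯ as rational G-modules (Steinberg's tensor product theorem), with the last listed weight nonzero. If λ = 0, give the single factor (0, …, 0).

Converting to the ω-basis (c_i = row i of M dotted with v = (5, 16, -4, 3, -3, 25, -50, 3)):
  c_1 = 0*5 + 0*16 + 0*-4 + 0*3 + 0*-3 + 0*25 + 0*-50 + 1*3 = 3
  c_2 = 1*5 + 0*16 + 0*-4 + 0*3 + 0*-3 + 0*25 + 0*-50 + 0*3 = 5
  c_3 = 0*5 + 0*16 + -2*-4 + 6*3 + 0*-3 + -1*25 + 0*-50 + 0*3 = 1
  c_4 = 0*5 + 0*16 + 0*-4 + 1*3 + -1*-3 + 0*25 + 0*-50 + 0*3 = 6
  c_5 = 0*5 + 0*16 + 0*-4 + 0*3 + 0*-3 + -2*25 + -1*-50 + 0*3 = 0
  c_6 = 0*5 + -1*16 + 0*-4 + -2*3 + 0*-3 + 1*25 + 0*-50 + 0*3 = 3
  c_7 = 2*5 + 0*16 + 1*-4 + -1*3 + -1*-3 + 0*25 + 0*-50 + 0*3 = 6
  c_8 = 0*5 + 0*16 + 0*-4 + 0*3 + -1*-3 + 0*25 + 0*-50 + 0*3 = 3
Base-7 expansion of each c_i:
  c_1 = 3 = 3·7^0
  c_2 = 5 = 5·7^0
  c_3 = 1 = 1·7^0
  c_4 = 6 = 6·7^0
  c_5 = 0
  c_6 = 3 = 3·7^0
  c_7 = 6 = 6·7^0
  c_8 = 3 = 3·7^0
Factor λ_0 = (3, 5, 1, 6, 0, 3, 6, 3)

((3, 5, 1, 6, 0, 3, 6, 3),)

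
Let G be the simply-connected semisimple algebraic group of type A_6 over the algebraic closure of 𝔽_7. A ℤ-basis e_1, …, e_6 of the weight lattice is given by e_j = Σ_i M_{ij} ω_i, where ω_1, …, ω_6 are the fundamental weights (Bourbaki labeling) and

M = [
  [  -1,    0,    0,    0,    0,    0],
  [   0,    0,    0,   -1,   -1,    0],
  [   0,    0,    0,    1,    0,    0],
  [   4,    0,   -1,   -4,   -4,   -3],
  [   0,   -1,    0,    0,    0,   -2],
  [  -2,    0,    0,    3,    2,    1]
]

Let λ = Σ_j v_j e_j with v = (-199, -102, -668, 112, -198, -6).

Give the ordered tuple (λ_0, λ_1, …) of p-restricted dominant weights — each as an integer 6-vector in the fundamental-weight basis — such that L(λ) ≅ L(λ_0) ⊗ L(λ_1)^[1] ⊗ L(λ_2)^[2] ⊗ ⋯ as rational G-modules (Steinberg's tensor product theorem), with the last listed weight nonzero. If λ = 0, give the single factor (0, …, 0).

Converting to the ω-basis (c_i = row i of M dotted with v = (-199, -102, -668, 112, -198, -6)):
  c_1 = (-1)·(-199) + (0)·(-102) + (0)·(-668) + 0·112 + (0)·(-198) + (0)·(-6) = 199
  c_2 = (0)·(-199) + (0)·(-102) + (0)·(-668) + (-1)·(112) + (-1)·(-198) + (0)·(-6) = 86
  c_3 = (0)·(-199) + (0)·(-102) + (0)·(-668) + 1·112 + (0)·(-198) + (0)·(-6) = 112
  c_4 = (4)·(-199) + (0)·(-102) + (-1)·(-668) + (-4)·(112) + (-4)·(-198) + (-3)·(-6) = 234
  c_5 = (0)·(-199) + (-1)·(-102) + (0)·(-668) + 0·112 + (0)·(-198) + (-2)·(-6) = 114
  c_6 = (-2)·(-199) + (0)·(-102) + (0)·(-668) + 3·112 + (2)·(-198) + (1)·(-6) = 332
Writing each c_i in base p = 7:
  c_1 = 199 = 3·7^0 + 0·7^1 + 4·7^2
  c_2 = 86 = 2·7^0 + 5·7^1 + 1·7^2
  c_3 = 112 = 0·7^0 + 2·7^1 + 2·7^2
  c_4 = 234 = 3·7^0 + 5·7^1 + 4·7^2
  c_5 = 114 = 2·7^0 + 2·7^1 + 2·7^2
  c_6 = 332 = 3·7^0 + 5·7^1 + 6·7^2
p-restricted factor λ_0 = (3, 2, 0, 3, 2, 3)
p-restricted factor λ_1 = (0, 5, 2, 5, 2, 5)
p-restricted factor λ_2 = (4, 1, 2, 4, 2, 6)

((3, 2, 0, 3, 2, 3), (0, 5, 2, 5, 2, 5), (4, 1, 2, 4, 2, 6))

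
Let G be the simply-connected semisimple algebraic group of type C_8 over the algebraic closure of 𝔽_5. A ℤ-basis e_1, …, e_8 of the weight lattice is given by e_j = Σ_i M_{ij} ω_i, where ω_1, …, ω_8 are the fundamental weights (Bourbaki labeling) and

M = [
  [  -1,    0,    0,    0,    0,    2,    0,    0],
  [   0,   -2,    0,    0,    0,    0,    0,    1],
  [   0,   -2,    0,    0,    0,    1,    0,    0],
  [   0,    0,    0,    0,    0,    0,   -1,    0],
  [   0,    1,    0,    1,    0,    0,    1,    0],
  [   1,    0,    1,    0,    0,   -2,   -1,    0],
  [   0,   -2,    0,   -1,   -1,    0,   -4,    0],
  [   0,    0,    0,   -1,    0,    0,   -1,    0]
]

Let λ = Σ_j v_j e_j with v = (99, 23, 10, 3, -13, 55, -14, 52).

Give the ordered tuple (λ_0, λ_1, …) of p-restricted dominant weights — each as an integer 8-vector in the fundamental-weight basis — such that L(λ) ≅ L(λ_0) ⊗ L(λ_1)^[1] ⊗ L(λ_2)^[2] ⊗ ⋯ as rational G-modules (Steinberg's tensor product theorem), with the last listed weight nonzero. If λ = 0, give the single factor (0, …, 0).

((1, 1, 4, 4, 2, 3, 0, 1), (2, 1, 1, 2, 2, 2, 4, 2))

Converting to the ω-basis (c_i = row i of M dotted with v = (99, 23, 10, 3, -13, 55, -14, 52)):
  c_1 = (-1)·(99) + 0·23 + 0·10 + 0·3 + (0)·(-13) + 2·55 + (0)·(-14) + 0·52 = 11
  c_2 = 0·99 + (-2)·(23) + 0·10 + 0·3 + (0)·(-13) + 0·55 + (0)·(-14) + 1·52 = 6
  c_3 = 0·99 + (-2)·(23) + 0·10 + 0·3 + (0)·(-13) + 1·55 + (0)·(-14) + 0·52 = 9
  c_4 = 0·99 + 0·23 + 0·10 + 0·3 + (0)·(-13) + 0·55 + (-1)·(-14) + 0·52 = 14
  c_5 = 0·99 + 1·23 + 0·10 + 1·3 + (0)·(-13) + 0·55 + (1)·(-14) + 0·52 = 12
  c_6 = 1·99 + 0·23 + 1·10 + 0·3 + (0)·(-13) + (-2)·(55) + (-1)·(-14) + 0·52 = 13
  c_7 = 0·99 + (-2)·(23) + 0·10 + (-1)·(3) + (-1)·(-13) + 0·55 + (-4)·(-14) + 0·52 = 20
  c_8 = 0·99 + 0·23 + 0·10 + (-1)·(3) + (0)·(-13) + 0·55 + (-1)·(-14) + 0·52 = 11
Writing each c_i in base p = 5:
  c_1 = 11 = 1·5^0 + 2·5^1
  c_2 = 6 = 1·5^0 + 1·5^1
  c_3 = 9 = 4·5^0 + 1·5^1
  c_4 = 14 = 4·5^0 + 2·5^1
  c_5 = 12 = 2·5^0 + 2·5^1
  c_6 = 13 = 3·5^0 + 2·5^1
  c_7 = 20 = 0·5^0 + 4·5^1
  c_8 = 11 = 1·5^0 + 2·5^1
Factor λ_0 = (1, 1, 4, 4, 2, 3, 0, 1)
Factor λ_1 = (2, 1, 1, 2, 2, 2, 4, 2)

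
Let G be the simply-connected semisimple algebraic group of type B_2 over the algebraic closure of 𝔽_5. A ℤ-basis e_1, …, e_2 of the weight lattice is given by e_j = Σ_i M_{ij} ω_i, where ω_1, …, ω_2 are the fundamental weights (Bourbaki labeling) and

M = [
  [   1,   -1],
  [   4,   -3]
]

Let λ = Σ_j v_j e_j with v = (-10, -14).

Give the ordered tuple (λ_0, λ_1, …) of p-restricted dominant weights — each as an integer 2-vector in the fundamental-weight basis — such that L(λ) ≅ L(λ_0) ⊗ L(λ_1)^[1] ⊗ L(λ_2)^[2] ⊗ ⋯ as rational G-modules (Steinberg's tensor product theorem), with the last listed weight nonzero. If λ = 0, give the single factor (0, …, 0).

Change of basis e → ω: c = M·v where v = (-10, -14):
  c_1 = (1)·(-10) + (-1)·(-14) = 4
  c_2 = (4)·(-10) + (-3)·(-14) = 2
Base-5 expansion of each c_i:
  c_1 = 4 = 4·5^0
  c_2 = 2 = 2·5^0
λ_0 = (4, 2)

((4, 2),)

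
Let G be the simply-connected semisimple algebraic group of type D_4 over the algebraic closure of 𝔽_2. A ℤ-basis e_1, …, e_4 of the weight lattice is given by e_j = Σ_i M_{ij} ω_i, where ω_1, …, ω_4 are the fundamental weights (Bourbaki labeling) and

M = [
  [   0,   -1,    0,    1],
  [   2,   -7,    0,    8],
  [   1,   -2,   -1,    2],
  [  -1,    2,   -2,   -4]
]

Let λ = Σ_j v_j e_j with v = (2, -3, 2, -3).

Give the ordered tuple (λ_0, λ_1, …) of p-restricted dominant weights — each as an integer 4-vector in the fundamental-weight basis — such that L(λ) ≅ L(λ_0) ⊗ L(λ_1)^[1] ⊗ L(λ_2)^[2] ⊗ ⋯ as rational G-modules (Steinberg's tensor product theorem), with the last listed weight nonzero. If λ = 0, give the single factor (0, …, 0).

In the fundamental-weight basis, λ has coordinates c = M·v (v = (2, -3, 2, -3)):
  c_1 = 0·2 + (-1)·(-3) + 0·2 + (1)·(-3) = 0
  c_2 = 2·2 + (-7)·(-3) + 0·2 + (8)·(-3) = 1
  c_3 = 1·2 + (-2)·(-3) + (-1)·(2) + (2)·(-3) = 0
  c_4 = (-1)·(2) + (2)·(-3) + (-2)·(2) + (-4)·(-3) = 0
Base-2 expansion of each c_i:
  c_1 = 0
  c_2 = 1 = 1·2^0
  c_3 = 0
  c_4 = 0
p-restricted factor λ_0 = (0, 1, 0, 0)

((0, 1, 0, 0),)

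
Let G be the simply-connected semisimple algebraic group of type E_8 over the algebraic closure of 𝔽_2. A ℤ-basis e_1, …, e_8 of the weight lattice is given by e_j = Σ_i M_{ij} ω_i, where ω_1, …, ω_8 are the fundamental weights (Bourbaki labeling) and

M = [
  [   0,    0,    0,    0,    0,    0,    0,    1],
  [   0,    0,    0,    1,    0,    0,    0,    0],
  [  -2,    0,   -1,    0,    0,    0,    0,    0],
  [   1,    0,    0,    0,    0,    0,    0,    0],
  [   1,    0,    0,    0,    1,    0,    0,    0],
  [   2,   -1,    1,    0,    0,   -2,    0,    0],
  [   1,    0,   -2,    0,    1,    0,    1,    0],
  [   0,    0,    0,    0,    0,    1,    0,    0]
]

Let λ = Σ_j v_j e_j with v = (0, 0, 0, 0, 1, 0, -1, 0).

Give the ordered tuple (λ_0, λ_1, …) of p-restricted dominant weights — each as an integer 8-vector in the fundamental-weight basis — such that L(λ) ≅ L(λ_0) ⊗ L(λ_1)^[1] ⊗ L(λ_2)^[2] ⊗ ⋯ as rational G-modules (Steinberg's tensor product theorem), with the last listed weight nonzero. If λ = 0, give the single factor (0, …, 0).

((0, 0, 0, 0, 1, 0, 0, 0),)

Change of basis e → ω: c = M·v where v = (0, 0, 0, 0, 1, 0, -1, 0):
  c_1 = (0)·(0) + (0)·(0) + (0)·(0) + (0)·(0) + (0)·(1) + (0)·(0) + (0)·(-1) + (1)·(0) = 0
  c_2 = (0)·(0) + (0)·(0) + (0)·(0) + (1)·(0) + (0)·(1) + (0)·(0) + (0)·(-1) + (0)·(0) = 0
  c_3 = (-2)·(0) + (0)·(0) + (-1)·(0) + (0)·(0) + (0)·(1) + (0)·(0) + (0)·(-1) + (0)·(0) = 0
  c_4 = (1)·(0) + (0)·(0) + (0)·(0) + (0)·(0) + (0)·(1) + (0)·(0) + (0)·(-1) + (0)·(0) = 0
  c_5 = (1)·(0) + (0)·(0) + (0)·(0) + (0)·(0) + (1)·(1) + (0)·(0) + (0)·(-1) + (0)·(0) = 1
  c_6 = (2)·(0) + (-1)·(0) + (1)·(0) + (0)·(0) + (0)·(1) + (-2)·(0) + (0)·(-1) + (0)·(0) = 0
  c_7 = (1)·(0) + (0)·(0) + (-2)·(0) + (0)·(0) + (1)·(1) + (0)·(0) + (1)·(-1) + (0)·(0) = 0
  c_8 = (0)·(0) + (0)·(0) + (0)·(0) + (0)·(0) + (0)·(1) + (1)·(0) + (0)·(-1) + (0)·(0) = 0
Expand coordinatewise in base 2:
  c_1 = 0
  c_2 = 0
  c_3 = 0
  c_4 = 0
  c_5 = 1 = 1·2^0
  c_6 = 0
  c_7 = 0
  c_8 = 0
λ_0 = (0, 0, 0, 0, 1, 0, 0, 0)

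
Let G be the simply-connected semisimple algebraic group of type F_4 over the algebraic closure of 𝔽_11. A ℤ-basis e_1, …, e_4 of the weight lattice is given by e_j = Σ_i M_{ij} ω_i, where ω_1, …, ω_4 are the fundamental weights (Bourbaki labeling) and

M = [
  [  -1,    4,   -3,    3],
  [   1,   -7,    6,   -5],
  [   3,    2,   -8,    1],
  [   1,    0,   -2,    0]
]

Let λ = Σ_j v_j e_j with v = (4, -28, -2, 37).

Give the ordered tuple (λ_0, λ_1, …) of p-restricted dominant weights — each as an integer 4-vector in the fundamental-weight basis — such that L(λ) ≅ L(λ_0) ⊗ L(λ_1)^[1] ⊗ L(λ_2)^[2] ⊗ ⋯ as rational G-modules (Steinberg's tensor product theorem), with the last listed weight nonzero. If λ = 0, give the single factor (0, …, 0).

Compute c_i = Σ_j M_{ij} v_j with v = (4, -28, -2, 37):
  c_1 = (-1)·(4) + (4)·(-28) + (-3)·(-2) + 3·37 = 1
  c_2 = 1·4 + (-7)·(-28) + (6)·(-2) + (-5)·(37) = 3
  c_3 = 3·4 + (2)·(-28) + (-8)·(-2) + 1·37 = 9
  c_4 = 1·4 + (0)·(-28) + (-2)·(-2) + 0·37 = 8
Base-11 expansion of each c_i:
  c_1 = 1 = 1·11^0
  c_2 = 3 = 3·11^0
  c_3 = 9 = 9·11^0
  c_4 = 8 = 8·11^0
p-restricted factor λ_0 = (1, 3, 9, 8)

((1, 3, 9, 8),)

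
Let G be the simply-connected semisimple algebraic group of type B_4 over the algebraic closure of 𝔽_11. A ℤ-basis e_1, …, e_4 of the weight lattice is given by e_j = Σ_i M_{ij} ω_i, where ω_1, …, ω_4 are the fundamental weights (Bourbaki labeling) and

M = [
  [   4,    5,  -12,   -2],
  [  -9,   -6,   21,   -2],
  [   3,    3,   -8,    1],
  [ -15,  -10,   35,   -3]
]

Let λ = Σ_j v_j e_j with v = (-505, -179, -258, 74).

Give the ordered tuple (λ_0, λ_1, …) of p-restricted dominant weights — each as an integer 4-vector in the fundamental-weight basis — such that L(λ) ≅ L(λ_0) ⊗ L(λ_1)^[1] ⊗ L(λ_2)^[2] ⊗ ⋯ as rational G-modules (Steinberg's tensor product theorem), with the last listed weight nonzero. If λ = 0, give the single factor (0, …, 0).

((0, 9, 9, 3), (3, 4, 7, 10))

In the fundamental-weight basis, λ has coordinates c = M·v (v = (-505, -179, -258, 74)):
  c_1 = 4*-505 + 5*-179 + -12*-258 + -2*74 = 33
  c_2 = -9*-505 + -6*-179 + 21*-258 + -2*74 = 53
  c_3 = 3*-505 + 3*-179 + -8*-258 + 1*74 = 86
  c_4 = -15*-505 + -10*-179 + 35*-258 + -3*74 = 113
p = 11; digits c_i = Σ_j d_{ij}·11^j, 0 ≤ d_{ij} < 11:
  c_1 = 33 = 0·11^0 + 3·11^1
  c_2 = 53 = 9·11^0 + 4·11^1
  c_3 = 86 = 9·11^0 + 7·11^1
  c_4 = 113 = 3·11^0 + 10·11^1
λ_0 = (0, 9, 9, 3)
λ_1 = (3, 4, 7, 10)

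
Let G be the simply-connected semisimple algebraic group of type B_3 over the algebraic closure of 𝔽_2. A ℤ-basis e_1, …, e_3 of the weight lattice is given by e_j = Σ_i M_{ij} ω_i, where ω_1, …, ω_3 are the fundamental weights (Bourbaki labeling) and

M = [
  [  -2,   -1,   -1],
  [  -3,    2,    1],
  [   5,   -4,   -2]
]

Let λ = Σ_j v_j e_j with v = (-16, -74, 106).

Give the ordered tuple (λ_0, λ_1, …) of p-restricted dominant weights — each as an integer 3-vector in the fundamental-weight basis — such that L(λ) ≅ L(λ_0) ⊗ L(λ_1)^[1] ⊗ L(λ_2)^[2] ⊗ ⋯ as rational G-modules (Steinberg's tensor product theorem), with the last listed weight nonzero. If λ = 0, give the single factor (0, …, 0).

ω-coordinates c = M·v, v = (-16, -74, 106):
  c_1 = (-2)·(-16) + (-1)·(-74) + (-1)·(106) = 0
  c_2 = (-3)·(-16) + (2)·(-74) + 1·106 = 6
  c_3 = (5)·(-16) + (-4)·(-74) + (-2)·(106) = 4
Base-2 expansion of each c_i:
  c_1 = 0
  c_2 = 6 = 0·2^0 + 1·2^1 + 1·2^2
  c_3 = 4 = 0·2^0 + 0·2^1 + 1·2^2
λ_0 = (0, 0, 0)
λ_1 = (0, 1, 0)
λ_2 = (0, 1, 1)

((0, 0, 0), (0, 1, 0), (0, 1, 1))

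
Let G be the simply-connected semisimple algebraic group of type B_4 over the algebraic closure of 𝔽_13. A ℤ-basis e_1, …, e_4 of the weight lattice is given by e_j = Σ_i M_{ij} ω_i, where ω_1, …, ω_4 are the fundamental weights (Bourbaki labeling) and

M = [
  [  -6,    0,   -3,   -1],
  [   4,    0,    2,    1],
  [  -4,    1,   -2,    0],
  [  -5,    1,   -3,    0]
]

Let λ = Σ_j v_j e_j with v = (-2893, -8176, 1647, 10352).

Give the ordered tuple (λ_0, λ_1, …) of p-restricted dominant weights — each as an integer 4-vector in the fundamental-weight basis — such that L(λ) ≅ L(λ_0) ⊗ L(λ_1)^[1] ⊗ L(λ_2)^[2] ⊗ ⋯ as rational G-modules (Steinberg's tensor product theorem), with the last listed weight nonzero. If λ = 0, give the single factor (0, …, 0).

Compute c_i = Σ_j M_{ij} v_j with v = (-2893, -8176, 1647, 10352):
  c_1 = (-6)·(-2893) + (0)·(-8176) + (-3)·(1647) + (-1)·(10352) = 2065
  c_2 = (4)·(-2893) + (0)·(-8176) + 2·1647 + 1·10352 = 2074
  c_3 = (-4)·(-2893) + (1)·(-8176) + (-2)·(1647) + 0·10352 = 102
  c_4 = (-5)·(-2893) + (1)·(-8176) + (-3)·(1647) + 0·10352 = 1348
p = 13; digits c_i = Σ_j d_{ij}·13^j, 0 ≤ d_{ij} < 13:
  c_1 = 2065 = 11·13^0 + 2·13^1 + 12·13^2
  c_2 = 2074 = 7·13^0 + 3·13^1 + 12·13^2
  c_3 = 102 = 11·13^0 + 7·13^1
  c_4 = 1348 = 9·13^0 + 12·13^1 + 7·13^2
λ_0 = (11, 7, 11, 9)
λ_1 = (2, 3, 7, 12)
λ_2 = (12, 12, 0, 7)

((11, 7, 11, 9), (2, 3, 7, 12), (12, 12, 0, 7))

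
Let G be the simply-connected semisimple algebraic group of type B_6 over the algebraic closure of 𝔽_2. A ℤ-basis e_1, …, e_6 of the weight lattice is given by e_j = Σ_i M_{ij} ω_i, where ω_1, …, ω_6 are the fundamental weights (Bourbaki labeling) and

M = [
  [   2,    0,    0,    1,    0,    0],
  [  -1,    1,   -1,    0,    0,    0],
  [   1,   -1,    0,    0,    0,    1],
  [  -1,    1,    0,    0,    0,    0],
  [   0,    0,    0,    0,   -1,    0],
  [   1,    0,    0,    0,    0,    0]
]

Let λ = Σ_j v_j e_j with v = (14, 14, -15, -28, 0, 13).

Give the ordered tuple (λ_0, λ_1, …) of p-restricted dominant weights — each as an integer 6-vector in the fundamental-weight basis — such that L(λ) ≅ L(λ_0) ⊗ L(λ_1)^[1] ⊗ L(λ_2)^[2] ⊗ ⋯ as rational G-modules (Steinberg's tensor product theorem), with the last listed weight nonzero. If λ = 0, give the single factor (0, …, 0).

((0, 1, 1, 0, 0, 0), (0, 1, 0, 0, 0, 1), (0, 1, 1, 0, 0, 1), (0, 1, 1, 0, 0, 1))

Converting to the ω-basis (c_i = row i of M dotted with v = (14, 14, -15, -28, 0, 13)):
  c_1 = 2*14 + 0*14 + 0*-15 + 1*-28 + 0*0 + 0*13 = 0
  c_2 = -1*14 + 1*14 + -1*-15 + 0*-28 + 0*0 + 0*13 = 15
  c_3 = 1*14 + -1*14 + 0*-15 + 0*-28 + 0*0 + 1*13 = 13
  c_4 = -1*14 + 1*14 + 0*-15 + 0*-28 + 0*0 + 0*13 = 0
  c_5 = 0*14 + 0*14 + 0*-15 + 0*-28 + -1*0 + 0*13 = 0
  c_6 = 1*14 + 0*14 + 0*-15 + 0*-28 + 0*0 + 0*13 = 14
Base-2 expansion of each c_i:
  c_1 = 0
  c_2 = 15 = 1·2^0 + 1·2^1 + 1·2^2 + 1·2^3
  c_3 = 13 = 1·2^0 + 0·2^1 + 1·2^2 + 1·2^3
  c_4 = 0
  c_5 = 0
  c_6 = 14 = 0·2^0 + 1·2^1 + 1·2^2 + 1·2^3
p-restricted factor λ_0 = (0, 1, 1, 0, 0, 0)
p-restricted factor λ_1 = (0, 1, 0, 0, 0, 1)
p-restricted factor λ_2 = (0, 1, 1, 0, 0, 1)
p-restricted factor λ_3 = (0, 1, 1, 0, 0, 1)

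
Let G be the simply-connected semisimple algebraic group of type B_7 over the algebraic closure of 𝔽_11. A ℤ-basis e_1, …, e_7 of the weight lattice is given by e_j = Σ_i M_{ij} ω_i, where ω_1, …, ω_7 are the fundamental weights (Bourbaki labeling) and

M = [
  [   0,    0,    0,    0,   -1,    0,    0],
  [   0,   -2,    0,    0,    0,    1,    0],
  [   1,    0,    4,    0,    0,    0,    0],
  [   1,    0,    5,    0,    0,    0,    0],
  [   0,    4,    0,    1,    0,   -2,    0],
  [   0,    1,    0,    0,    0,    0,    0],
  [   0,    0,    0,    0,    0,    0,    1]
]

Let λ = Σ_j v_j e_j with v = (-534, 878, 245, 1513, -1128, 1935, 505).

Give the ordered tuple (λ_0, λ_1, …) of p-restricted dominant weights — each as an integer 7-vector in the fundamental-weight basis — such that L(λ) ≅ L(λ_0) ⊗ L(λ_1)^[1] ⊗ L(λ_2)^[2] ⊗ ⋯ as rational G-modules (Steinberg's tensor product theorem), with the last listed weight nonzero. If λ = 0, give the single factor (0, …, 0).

Change of basis e → ω: c = M·v where v = (-534, 878, 245, 1513, -1128, 1935, 505):
  c_1 = (0)·(-534) + 0·878 + 0·245 + 0·1513 + (-1)·(-1128) + 0·1935 + 0·505 = 1128
  c_2 = (0)·(-534) + (-2)·(878) + 0·245 + 0·1513 + (0)·(-1128) + 1·1935 + 0·505 = 179
  c_3 = (1)·(-534) + 0·878 + 4·245 + 0·1513 + (0)·(-1128) + 0·1935 + 0·505 = 446
  c_4 = (1)·(-534) + 0·878 + 5·245 + 0·1513 + (0)·(-1128) + 0·1935 + 0·505 = 691
  c_5 = (0)·(-534) + 4·878 + 0·245 + 1·1513 + (0)·(-1128) + (-2)·(1935) + 0·505 = 1155
  c_6 = (0)·(-534) + 1·878 + 0·245 + 0·1513 + (0)·(-1128) + 0·1935 + 0·505 = 878
  c_7 = (0)·(-534) + 0·878 + 0·245 + 0·1513 + (0)·(-1128) + 0·1935 + 1·505 = 505
Expand coordinatewise in base 11:
  c_1 = 1128 = 6·11^0 + 3·11^1 + 9·11^2
  c_2 = 179 = 3·11^0 + 5·11^1 + 1·11^2
  c_3 = 446 = 6·11^0 + 7·11^1 + 3·11^2
  c_4 = 691 = 9·11^0 + 7·11^1 + 5·11^2
  c_5 = 1155 = 0·11^0 + 6·11^1 + 9·11^2
  c_6 = 878 = 9·11^0 + 2·11^1 + 7·11^2
  c_7 = 505 = 10·11^0 + 1·11^1 + 4·11^2
Factor λ_0 = (6, 3, 6, 9, 0, 9, 10)
Factor λ_1 = (3, 5, 7, 7, 6, 2, 1)
Factor λ_2 = (9, 1, 3, 5, 9, 7, 4)

((6, 3, 6, 9, 0, 9, 10), (3, 5, 7, 7, 6, 2, 1), (9, 1, 3, 5, 9, 7, 4))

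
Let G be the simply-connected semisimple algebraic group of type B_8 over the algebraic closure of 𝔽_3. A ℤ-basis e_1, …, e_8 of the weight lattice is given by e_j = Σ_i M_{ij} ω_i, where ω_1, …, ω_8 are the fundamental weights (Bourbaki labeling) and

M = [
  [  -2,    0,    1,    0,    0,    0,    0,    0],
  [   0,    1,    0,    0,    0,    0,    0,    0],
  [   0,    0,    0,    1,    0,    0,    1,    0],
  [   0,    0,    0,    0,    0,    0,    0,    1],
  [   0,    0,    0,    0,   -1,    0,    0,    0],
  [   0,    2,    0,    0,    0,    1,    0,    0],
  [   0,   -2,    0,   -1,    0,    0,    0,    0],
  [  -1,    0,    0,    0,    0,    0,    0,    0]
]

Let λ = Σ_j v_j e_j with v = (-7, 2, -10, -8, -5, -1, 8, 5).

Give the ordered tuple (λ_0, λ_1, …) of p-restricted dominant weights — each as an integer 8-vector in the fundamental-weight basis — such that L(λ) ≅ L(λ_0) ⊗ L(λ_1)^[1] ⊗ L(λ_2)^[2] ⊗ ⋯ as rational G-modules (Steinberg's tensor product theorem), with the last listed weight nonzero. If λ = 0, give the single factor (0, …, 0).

ω-coordinates c = M·v, v = (-7, 2, -10, -8, -5, -1, 8, 5):
  c_1 = -2*-7 + 0*2 + 1*-10 + 0*-8 + 0*-5 + 0*-1 + 0*8 + 0*5 = 4
  c_2 = 0*-7 + 1*2 + 0*-10 + 0*-8 + 0*-5 + 0*-1 + 0*8 + 0*5 = 2
  c_3 = 0*-7 + 0*2 + 0*-10 + 1*-8 + 0*-5 + 0*-1 + 1*8 + 0*5 = 0
  c_4 = 0*-7 + 0*2 + 0*-10 + 0*-8 + 0*-5 + 0*-1 + 0*8 + 1*5 = 5
  c_5 = 0*-7 + 0*2 + 0*-10 + 0*-8 + -1*-5 + 0*-1 + 0*8 + 0*5 = 5
  c_6 = 0*-7 + 2*2 + 0*-10 + 0*-8 + 0*-5 + 1*-1 + 0*8 + 0*5 = 3
  c_7 = 0*-7 + -2*2 + 0*-10 + -1*-8 + 0*-5 + 0*-1 + 0*8 + 0*5 = 4
  c_8 = -1*-7 + 0*2 + 0*-10 + 0*-8 + 0*-5 + 0*-1 + 0*8 + 0*5 = 7
Base-3 expansion of each c_i:
  c_1 = 4 = 1·3^0 + 1·3^1
  c_2 = 2 = 2·3^0
  c_3 = 0
  c_4 = 5 = 2·3^0 + 1·3^1
  c_5 = 5 = 2·3^0 + 1·3^1
  c_6 = 3 = 0·3^0 + 1·3^1
  c_7 = 4 = 1·3^0 + 1·3^1
  c_8 = 7 = 1·3^0 + 2·3^1
Factor λ_0 = (1, 2, 0, 2, 2, 0, 1, 1)
Factor λ_1 = (1, 0, 0, 1, 1, 1, 1, 2)

((1, 2, 0, 2, 2, 0, 1, 1), (1, 0, 0, 1, 1, 1, 1, 2))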